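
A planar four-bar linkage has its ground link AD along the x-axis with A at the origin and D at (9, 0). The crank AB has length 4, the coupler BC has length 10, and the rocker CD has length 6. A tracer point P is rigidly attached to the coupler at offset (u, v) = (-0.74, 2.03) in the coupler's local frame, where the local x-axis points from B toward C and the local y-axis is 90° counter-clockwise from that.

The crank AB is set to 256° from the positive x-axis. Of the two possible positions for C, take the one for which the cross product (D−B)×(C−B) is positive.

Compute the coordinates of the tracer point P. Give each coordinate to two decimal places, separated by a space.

-3.05 -3.31

A=(0,0), D=(9.00,0)
B = A + 4.00·(cos256°, sin256°) = (-0.9677, -3.8812)
|BD| = 10.6967
circle(B,10.00) ∩ circle(D,6.00): a=8.3399, h=5.5178
  candidates: C₊=(4.8018,4.2866) cross=59.022; C₋=(8.8059,-5.9969) cross=-59.022
  mode + wants cross > 0 → take C=(4.8018,4.2866) (cross=59.022)
ex = (C−B)/|BC| = (0.5769,0.8168); ey = (-0.8168,0.5769)
P = B + -0.74·ex + 2.03·ey = (-3.0527,-3.3144)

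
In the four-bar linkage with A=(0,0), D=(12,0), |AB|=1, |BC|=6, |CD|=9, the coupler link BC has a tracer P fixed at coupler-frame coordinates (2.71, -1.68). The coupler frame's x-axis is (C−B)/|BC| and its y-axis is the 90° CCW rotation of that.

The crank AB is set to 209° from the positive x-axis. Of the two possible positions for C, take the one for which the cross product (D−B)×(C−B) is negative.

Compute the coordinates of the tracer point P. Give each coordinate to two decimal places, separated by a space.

A=(0,0), D=(12.00,0)
B = A + 1.00·(cos209°, sin209°) = (-0.8746, -0.4848)
|BD| = 12.8837
circle(B,6.00) ∩ circle(D,9.00): a=4.6955, h=3.7353
  candidates: C₊=(3.6770,3.4245) cross=48.125; C₋=(3.9581,-4.0408) cross=-48.125
  mode - wants cross < 0 → take C=(3.9581,-4.0408) (cross=-48.125)
ex = (C−B)/|BC| = (0.8055,-0.5927); ey = (0.5927,0.8055)
P = B + 2.71·ex + -1.68·ey = (0.3125,-3.4441)

0.31 -3.44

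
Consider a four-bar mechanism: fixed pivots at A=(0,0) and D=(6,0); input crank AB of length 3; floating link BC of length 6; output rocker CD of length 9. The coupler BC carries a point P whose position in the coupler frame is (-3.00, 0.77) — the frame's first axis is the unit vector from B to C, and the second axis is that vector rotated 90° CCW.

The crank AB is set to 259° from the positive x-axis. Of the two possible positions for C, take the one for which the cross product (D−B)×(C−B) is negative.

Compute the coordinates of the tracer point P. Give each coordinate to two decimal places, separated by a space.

A=(0,0), D=(6.00,0)
B = A + 3.00·(cos259°, sin259°) = (-0.5724, -2.9449)
|BD| = 7.2020
circle(B,6.00) ∩ circle(D,9.00): a=0.4769, h=5.9810
  candidates: C₊=(-2.5828,2.7083) cross=43.075; C₋=(2.3084,-8.2080) cross=-43.075
  mode - wants cross < 0 → take C=(2.3084,-8.2080) (cross=-43.075)
ex = (C−B)/|BC| = (0.4801,-0.8772); ey = (0.8772,0.4801)
P = B + -3.00·ex + 0.77·ey = (-1.3374,0.0564)

-1.34 0.06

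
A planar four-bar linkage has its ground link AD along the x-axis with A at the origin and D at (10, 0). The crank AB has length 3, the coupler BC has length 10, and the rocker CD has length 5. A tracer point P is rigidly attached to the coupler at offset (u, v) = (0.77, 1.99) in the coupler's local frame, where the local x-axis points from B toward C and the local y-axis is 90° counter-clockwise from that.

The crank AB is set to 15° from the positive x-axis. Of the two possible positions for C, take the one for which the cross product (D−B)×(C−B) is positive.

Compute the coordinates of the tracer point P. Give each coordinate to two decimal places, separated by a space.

A=(0,0), D=(10.00,0)
B = A + 3.00·(cos15°, sin15°) = (2.8978, 0.7765)
|BD| = 7.1445
circle(B,10.00) ∩ circle(D,5.00): a=8.8210, h=4.7106
  candidates: C₊=(12.1785,4.5005) cross=33.655; C₋=(11.1546,-4.8649) cross=-33.655
  mode + wants cross > 0 → take C=(12.1785,4.5005) (cross=33.655)
ex = (C−B)/|BC| = (0.9281,0.3724); ey = (-0.3724,0.9281)
P = B + 0.77·ex + 1.99·ey = (2.8713,2.9101)

2.87 2.91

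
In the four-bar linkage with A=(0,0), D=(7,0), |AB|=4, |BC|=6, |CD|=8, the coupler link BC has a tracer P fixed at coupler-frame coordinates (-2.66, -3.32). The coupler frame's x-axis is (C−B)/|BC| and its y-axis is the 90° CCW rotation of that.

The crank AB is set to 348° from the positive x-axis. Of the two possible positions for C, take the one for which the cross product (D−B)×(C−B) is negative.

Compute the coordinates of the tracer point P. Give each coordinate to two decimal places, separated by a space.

1.25 2.48

A=(0,0), D=(7.00,0)
B = A + 4.00·(cos348°, sin348°) = (3.9126, -0.8316)
|BD| = 3.1975
circle(B,6.00) ∩ circle(D,8.00): a=-2.7798, h=5.3172
  candidates: C₊=(-0.1545,3.5796) cross=17.002; C₋=(2.6115,-6.6889) cross=-17.002
  mode - wants cross < 0 → take C=(2.6115,-6.6889) (cross=-17.002)
ex = (C−B)/|BC| = (-0.2168,-0.9762); ey = (0.9762,-0.2168)
P = B + -2.66·ex + -3.32·ey = (1.2484,2.4850)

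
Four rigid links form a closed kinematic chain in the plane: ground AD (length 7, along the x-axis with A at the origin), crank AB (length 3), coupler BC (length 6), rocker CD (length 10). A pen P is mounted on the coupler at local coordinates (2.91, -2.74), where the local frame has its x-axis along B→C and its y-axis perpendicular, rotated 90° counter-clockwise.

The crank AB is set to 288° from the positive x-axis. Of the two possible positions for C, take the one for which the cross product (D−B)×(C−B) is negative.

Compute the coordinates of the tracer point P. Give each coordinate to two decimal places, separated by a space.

A=(0,0), D=(7.00,0)
B = A + 3.00·(cos288°, sin288°) = (0.9271, -2.8532)
|BD| = 6.7098
circle(B,6.00) ∩ circle(D,10.00): a=-1.4143, h=5.8309
  candidates: C₊=(-2.8324,1.8230) cross=39.124; C₋=(2.1265,-8.7321) cross=-39.124
  mode - wants cross < 0 → take C=(2.1265,-8.7321) (cross=-39.124)
ex = (C−B)/|BC| = (0.1999,-0.9798); ey = (0.9798,0.1999)
P = B + 2.91·ex + -2.74·ey = (-1.1759,-6.2522)

-1.18 -6.25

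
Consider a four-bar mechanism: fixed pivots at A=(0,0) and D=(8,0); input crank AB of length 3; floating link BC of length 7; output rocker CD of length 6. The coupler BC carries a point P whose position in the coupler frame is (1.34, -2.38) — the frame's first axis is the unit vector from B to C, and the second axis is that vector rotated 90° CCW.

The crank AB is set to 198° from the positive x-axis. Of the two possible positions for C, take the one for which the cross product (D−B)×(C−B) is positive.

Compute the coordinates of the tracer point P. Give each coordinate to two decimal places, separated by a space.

A=(0,0), D=(8.00,0)
B = A + 3.00·(cos198°, sin198°) = (-2.8532, -0.9271)
|BD| = 10.8927
circle(B,7.00) ∩ circle(D,6.00): a=6.0431, h=3.5329
  candidates: C₊=(2.8673,3.1073) cross=38.483; C₋=(3.4687,-3.9328) cross=-38.483
  mode + wants cross > 0 → take C=(2.8673,3.1073) (cross=38.483)
ex = (C−B)/|BC| = (0.8172,0.5763); ey = (-0.5763,0.8172)
P = B + 1.34·ex + -2.38·ey = (-0.3864,-2.0997)

-0.39 -2.10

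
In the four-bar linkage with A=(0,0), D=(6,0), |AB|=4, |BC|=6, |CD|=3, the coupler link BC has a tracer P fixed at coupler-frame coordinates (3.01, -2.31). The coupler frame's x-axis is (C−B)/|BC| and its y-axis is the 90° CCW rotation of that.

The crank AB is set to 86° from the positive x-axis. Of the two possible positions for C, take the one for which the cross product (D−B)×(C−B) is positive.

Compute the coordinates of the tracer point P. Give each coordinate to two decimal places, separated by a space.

A=(0,0), D=(6.00,0)
B = A + 4.00·(cos86°, sin86°) = (0.2790, 3.9903)
|BD| = 6.9751
circle(B,6.00) ∩ circle(D,3.00): a=5.4230, h=2.5673
  candidates: C₊=(6.1957,2.9936) cross=17.907; C₋=(3.2583,-1.2178) cross=-17.907
  mode + wants cross > 0 → take C=(6.1957,2.9936) (cross=17.907)
ex = (C−B)/|BC| = (0.9861,-0.1661); ey = (0.1661,0.9861)
P = B + 3.01·ex + -2.31·ey = (2.8635,1.2124)

2.86 1.21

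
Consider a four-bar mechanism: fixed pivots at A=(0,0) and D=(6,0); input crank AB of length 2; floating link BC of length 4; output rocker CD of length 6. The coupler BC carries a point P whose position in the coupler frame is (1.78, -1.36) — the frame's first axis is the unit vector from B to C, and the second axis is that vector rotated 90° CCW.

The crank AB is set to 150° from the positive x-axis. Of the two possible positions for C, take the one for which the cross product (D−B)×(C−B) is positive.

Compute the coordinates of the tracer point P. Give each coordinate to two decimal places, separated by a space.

0.50 1.17

A=(0,0), D=(6.00,0)
B = A + 2.00·(cos150°, sin150°) = (-1.7321, 1.0000)
|BD| = 7.7964
circle(B,4.00) ∩ circle(D,6.00): a=2.6156, h=3.0263
  candidates: C₊=(1.2501,3.6659) cross=23.595; C₋=(0.4738,-2.3368) cross=-23.595
  mode + wants cross > 0 → take C=(1.2501,3.6659) (cross=23.595)
ex = (C−B)/|BC| = (0.7455,0.6665); ey = (-0.6665,0.7455)
P = B + 1.78·ex + -1.36·ey = (0.5014,1.1724)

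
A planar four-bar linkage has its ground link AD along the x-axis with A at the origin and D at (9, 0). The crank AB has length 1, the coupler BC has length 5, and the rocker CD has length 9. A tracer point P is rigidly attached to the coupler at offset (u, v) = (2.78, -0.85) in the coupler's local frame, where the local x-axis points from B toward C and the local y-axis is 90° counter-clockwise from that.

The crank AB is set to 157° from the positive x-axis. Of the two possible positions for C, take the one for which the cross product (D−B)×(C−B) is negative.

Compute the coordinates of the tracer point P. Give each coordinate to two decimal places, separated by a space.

A=(0,0), D=(9.00,0)
B = A + 1.00·(cos157°, sin157°) = (-0.9205, 0.3907)
|BD| = 9.9282
circle(B,5.00) ∩ circle(D,9.00): a=2.1438, h=4.5171
  candidates: C₊=(1.3995,4.8199) cross=44.846; C₋=(1.0439,-4.2072) cross=-44.846
  mode - wants cross < 0 → take C=(1.0439,-4.2072) (cross=-44.846)
ex = (C−B)/|BC| = (0.3929,-0.9196); ey = (0.9196,0.3929)
P = B + 2.78·ex + -0.85·ey = (-0.6099,-2.4997)

-0.61 -2.50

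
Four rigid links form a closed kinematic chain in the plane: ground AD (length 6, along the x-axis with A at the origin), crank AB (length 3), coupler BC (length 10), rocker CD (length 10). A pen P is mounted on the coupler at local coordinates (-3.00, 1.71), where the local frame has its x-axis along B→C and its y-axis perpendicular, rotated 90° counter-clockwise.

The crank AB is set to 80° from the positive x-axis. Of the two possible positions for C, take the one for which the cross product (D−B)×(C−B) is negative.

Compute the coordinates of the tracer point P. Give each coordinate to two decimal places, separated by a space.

2.74 5.60

A=(0,0), D=(6.00,0)
B = A + 3.00·(cos80°, sin80°) = (0.5209, 2.9544)
|BD| = 6.2248
circle(B,10.00) ∩ circle(D,10.00): a=3.1124, h=9.5033
  candidates: C₊=(7.7709,9.8419) cross=59.157; C₋=(-1.2500,-6.8875) cross=-59.157
  mode - wants cross < 0 → take C=(-1.2500,-6.8875) (cross=-59.157)
ex = (C−B)/|BC| = (-0.1771,-0.9842); ey = (0.9842,-0.1771)
P = B + -3.00·ex + 1.71·ey = (2.7352,5.6042)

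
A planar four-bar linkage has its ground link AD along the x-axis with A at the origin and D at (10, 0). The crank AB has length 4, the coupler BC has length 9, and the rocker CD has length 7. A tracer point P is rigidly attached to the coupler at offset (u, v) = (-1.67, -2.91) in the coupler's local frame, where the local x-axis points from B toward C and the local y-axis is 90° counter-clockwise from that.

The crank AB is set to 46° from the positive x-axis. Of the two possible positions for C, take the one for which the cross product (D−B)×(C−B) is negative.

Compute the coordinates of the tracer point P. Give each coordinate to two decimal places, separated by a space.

A=(0,0), D=(10.00,0)
B = A + 4.00·(cos46°, sin46°) = (2.7786, 2.8774)
|BD| = 7.7735
circle(B,9.00) ∩ circle(D,7.00): a=5.9450, h=6.7570
  candidates: C₊=(10.8025,6.9538) cross=52.525; C₋=(5.8003,-5.6002) cross=-52.525
  mode - wants cross < 0 → take C=(5.8003,-5.6002) (cross=-52.525)
ex = (C−B)/|BC| = (0.3357,-0.9420); ey = (0.9420,0.3357)
P = B + -1.67·ex + -2.91·ey = (-0.5231,3.4734)

-0.52 3.47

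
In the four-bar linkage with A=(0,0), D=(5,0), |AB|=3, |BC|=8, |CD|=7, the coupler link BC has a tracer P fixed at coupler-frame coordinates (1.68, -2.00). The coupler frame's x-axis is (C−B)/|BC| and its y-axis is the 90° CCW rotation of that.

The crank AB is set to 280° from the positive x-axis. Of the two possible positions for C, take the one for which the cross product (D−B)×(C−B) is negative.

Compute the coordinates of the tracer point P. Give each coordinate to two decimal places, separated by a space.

1.16 -5.49

A=(0,0), D=(5.00,0)
B = A + 3.00·(cos280°, sin280°) = (0.5209, -2.9544)
|BD| = 5.3657
circle(B,8.00) ∩ circle(D,7.00): a=4.0806, h=6.8810
  candidates: C₊=(0.1385,5.0364) cross=36.921; C₋=(7.7161,-6.4516) cross=-36.921
  mode - wants cross < 0 → take C=(7.7161,-6.4516) (cross=-36.921)
ex = (C−B)/|BC| = (0.8994,-0.4371); ey = (0.4371,0.8994)
P = B + 1.68·ex + -2.00·ey = (1.1576,-5.4876)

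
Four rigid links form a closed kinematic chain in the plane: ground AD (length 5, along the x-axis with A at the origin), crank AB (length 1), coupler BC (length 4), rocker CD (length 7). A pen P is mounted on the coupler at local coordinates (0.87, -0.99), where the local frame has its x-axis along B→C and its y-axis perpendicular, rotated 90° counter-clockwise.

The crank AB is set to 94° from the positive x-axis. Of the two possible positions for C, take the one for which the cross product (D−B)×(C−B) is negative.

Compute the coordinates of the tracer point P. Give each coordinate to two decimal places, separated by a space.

-1.30 0.52

A=(0,0), D=(5.00,0)
B = A + 1.00·(cos94°, sin94°) = (-0.0698, 0.9976)
|BD| = 5.1670
circle(B,4.00) ∩ circle(D,7.00): a=-0.6099, h=3.9532
  candidates: C₊=(0.0951,4.9942) cross=20.426; C₋=(-1.4314,-2.7635) cross=-20.426
  mode - wants cross < 0 → take C=(-1.4314,-2.7635) (cross=-20.426)
ex = (C−B)/|BC| = (-0.3404,-0.9403); ey = (0.9403,-0.3404)
P = B + 0.87·ex + -0.99·ey = (-1.2968,0.5165)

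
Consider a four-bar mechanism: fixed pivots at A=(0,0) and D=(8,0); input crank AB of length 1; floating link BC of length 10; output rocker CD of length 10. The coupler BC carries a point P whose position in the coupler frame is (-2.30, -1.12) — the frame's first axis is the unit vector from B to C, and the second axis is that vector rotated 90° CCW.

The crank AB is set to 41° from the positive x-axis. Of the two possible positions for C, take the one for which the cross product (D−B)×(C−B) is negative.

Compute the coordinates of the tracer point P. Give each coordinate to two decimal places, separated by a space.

-0.96 2.55

A=(0,0), D=(8.00,0)
B = A + 1.00·(cos41°, sin41°) = (0.7547, 0.6561)
|BD| = 7.2749
circle(B,10.00) ∩ circle(D,10.00): a=3.6375, h=9.3150
  candidates: C₊=(5.2174,9.6051) cross=67.766; C₋=(3.5373,-8.9490) cross=-67.766
  mode - wants cross < 0 → take C=(3.5373,-8.9490) (cross=-67.766)
ex = (C−B)/|BC| = (0.2783,-0.9605); ey = (0.9605,0.2783)
P = B + -2.30·ex + -1.12·ey = (-0.9611,2.5536)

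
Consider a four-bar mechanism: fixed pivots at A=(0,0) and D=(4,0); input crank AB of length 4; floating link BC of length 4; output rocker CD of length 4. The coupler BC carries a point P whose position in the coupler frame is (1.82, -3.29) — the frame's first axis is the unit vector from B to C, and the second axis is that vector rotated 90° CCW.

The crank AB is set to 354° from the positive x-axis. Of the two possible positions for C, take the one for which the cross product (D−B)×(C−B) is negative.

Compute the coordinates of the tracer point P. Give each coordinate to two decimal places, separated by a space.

A=(0,0), D=(4.00,0)
B = A + 4.00·(cos354°, sin354°) = (3.9781, -0.4181)
|BD| = 0.4187
circle(B,4.00) ∩ circle(D,4.00): a=0.2093, h=3.9945
  candidates: C₊=(0.0000,0.0000) cross=1.672; C₋=(7.9781,-0.4181) cross=-1.672
  mode - wants cross < 0 → take C=(7.9781,-0.4181) (cross=-1.672)
ex = (C−B)/|BC| = (1.0000,-0.0000); ey = (0.0000,1.0000)
P = B + 1.82·ex + -3.29·ey = (5.7981,-3.7081)

5.80 -3.71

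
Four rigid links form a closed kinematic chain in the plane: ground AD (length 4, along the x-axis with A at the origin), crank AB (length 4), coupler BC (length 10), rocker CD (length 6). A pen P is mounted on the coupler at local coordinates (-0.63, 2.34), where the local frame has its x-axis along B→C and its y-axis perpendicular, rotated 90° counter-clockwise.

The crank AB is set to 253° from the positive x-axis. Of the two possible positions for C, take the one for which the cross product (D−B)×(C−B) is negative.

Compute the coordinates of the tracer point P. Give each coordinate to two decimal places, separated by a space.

-1.86 -1.50

A=(0,0), D=(4.00,0)
B = A + 4.00·(cos253°, sin253°) = (-1.1695, -3.8252)
|BD| = 6.4309
circle(B,10.00) ∩ circle(D,6.00): a=8.1914, h=5.7359
  candidates: C₊=(2.0034,5.6581) cross=36.887; C₋=(8.8271,-3.5636) cross=-36.887
  mode - wants cross < 0 → take C=(8.8271,-3.5636) (cross=-36.887)
ex = (C−B)/|BC| = (0.9997,0.0262); ey = (-0.0262,0.9997)
P = B + -0.63·ex + 2.34·ey = (-1.8605,-1.5025)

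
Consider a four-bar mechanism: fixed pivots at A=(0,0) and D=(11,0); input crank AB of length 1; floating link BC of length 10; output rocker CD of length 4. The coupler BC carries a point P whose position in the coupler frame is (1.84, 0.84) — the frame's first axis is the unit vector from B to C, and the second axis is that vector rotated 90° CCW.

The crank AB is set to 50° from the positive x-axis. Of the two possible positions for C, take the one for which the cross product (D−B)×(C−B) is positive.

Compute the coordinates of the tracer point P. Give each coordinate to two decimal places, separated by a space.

2.13 2.14

A=(0,0), D=(11.00,0)
B = A + 1.00·(cos50°, sin50°) = (0.6428, 0.7660)
|BD| = 10.3855
circle(B,10.00) ∩ circle(D,4.00): a=9.2369, h=3.8315
  candidates: C₊=(10.1371,3.9058) cross=39.792; C₋=(9.5719,-3.7364) cross=-39.792
  mode + wants cross > 0 → take C=(10.1371,3.9058) (cross=39.792)
ex = (C−B)/|BC| = (0.9494,0.3140); ey = (-0.3140,0.9494)
P = B + 1.84·ex + 0.84·ey = (2.1260,2.1413)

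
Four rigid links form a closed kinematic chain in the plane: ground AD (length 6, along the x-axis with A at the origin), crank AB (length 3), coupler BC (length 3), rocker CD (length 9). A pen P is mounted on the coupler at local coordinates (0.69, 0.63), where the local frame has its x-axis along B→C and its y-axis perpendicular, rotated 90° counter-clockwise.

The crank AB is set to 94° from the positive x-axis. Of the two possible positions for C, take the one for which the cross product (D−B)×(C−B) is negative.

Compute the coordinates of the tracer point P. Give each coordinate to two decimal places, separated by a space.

-0.52 2.11

A=(0,0), D=(6.00,0)
B = A + 3.00·(cos94°, sin94°) = (-0.2093, 2.9927)
|BD| = 6.8928
circle(B,3.00) ∩ circle(D,9.00): a=-1.7764, h=2.4175
  candidates: C₊=(-0.7599,5.9417) cross=16.664; C₋=(-2.8591,1.5862) cross=-16.664
  mode - wants cross < 0 → take C=(-2.8591,1.5862) (cross=-16.664)
ex = (C−B)/|BC| = (-0.8833,-0.4688); ey = (0.4688,-0.8833)
P = B + 0.69·ex + 0.63·ey = (-0.5234,2.1127)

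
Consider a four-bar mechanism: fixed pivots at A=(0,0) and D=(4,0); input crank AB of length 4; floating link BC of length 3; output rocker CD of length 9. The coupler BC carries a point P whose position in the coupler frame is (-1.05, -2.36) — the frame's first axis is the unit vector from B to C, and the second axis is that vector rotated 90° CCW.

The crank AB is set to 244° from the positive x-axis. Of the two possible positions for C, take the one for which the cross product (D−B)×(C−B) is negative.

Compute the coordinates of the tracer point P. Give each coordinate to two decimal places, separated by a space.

A=(0,0), D=(4.00,0)
B = A + 4.00·(cos244°, sin244°) = (-1.7535, -3.5952)
|BD| = 6.7844
circle(B,3.00) ∩ circle(D,9.00): a=-1.9141, h=2.3100
  candidates: C₊=(-4.6009,-2.6505) cross=15.672; C₋=(-2.1526,-6.5685) cross=-15.672
  mode - wants cross < 0 → take C=(-2.1526,-6.5685) (cross=-15.672)
ex = (C−B)/|BC| = (-0.1330,-0.9911); ey = (0.9911,-0.1330)
P = B + -1.05·ex + -2.36·ey = (-3.9528,-2.2405)

-3.95 -2.24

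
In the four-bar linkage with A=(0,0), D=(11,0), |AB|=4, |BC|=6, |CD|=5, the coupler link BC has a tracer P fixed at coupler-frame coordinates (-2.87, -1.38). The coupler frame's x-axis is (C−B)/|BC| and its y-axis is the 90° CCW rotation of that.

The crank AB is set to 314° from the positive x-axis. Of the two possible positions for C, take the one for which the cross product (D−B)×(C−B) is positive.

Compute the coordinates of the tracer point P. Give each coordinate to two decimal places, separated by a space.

A=(0,0), D=(11.00,0)
B = A + 4.00·(cos314°, sin314°) = (2.7786, -2.8774)
|BD| = 8.7103
circle(B,6.00) ∩ circle(D,5.00): a=4.9866, h=3.3367
  candidates: C₊=(6.3831,1.9193) cross=29.064; C₋=(8.5876,-4.3795) cross=-29.064
  mode + wants cross > 0 → take C=(6.3831,1.9193) (cross=29.064)
ex = (C−B)/|BC| = (0.6007,0.7994); ey = (-0.7994,0.6007)
P = B + -2.87·ex + -1.38·ey = (2.1578,-6.0008)

2.16 -6.00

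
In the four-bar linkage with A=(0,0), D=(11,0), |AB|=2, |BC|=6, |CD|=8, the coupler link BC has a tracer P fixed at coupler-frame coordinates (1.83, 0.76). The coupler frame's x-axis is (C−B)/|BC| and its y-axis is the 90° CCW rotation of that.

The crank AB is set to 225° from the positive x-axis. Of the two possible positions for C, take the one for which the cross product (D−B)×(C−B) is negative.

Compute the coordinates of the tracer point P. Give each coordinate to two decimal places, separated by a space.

0.57 -1.49

A=(0,0), D=(11.00,0)
B = A + 2.00·(cos225°, sin225°) = (-1.4142, -1.4142)
|BD| = 12.4945
circle(B,6.00) ∩ circle(D,8.00): a=5.1268, h=3.1171
  candidates: C₊=(3.3268,2.2631) cross=38.947; C₋=(4.0324,-3.9310) cross=-38.947
  mode - wants cross < 0 → take C=(4.0324,-3.9310) (cross=-38.947)
ex = (C−B)/|BC| = (0.9078,-0.4195); ey = (0.4195,0.9078)
P = B + 1.83·ex + 0.76·ey = (0.5658,-1.4919)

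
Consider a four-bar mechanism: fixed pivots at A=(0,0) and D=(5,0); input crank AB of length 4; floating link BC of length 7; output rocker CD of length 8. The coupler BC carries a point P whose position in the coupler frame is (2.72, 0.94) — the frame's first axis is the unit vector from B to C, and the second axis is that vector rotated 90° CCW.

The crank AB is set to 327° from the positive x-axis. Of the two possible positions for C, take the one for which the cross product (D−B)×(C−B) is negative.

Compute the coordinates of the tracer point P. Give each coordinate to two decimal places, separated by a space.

5.86 -3.59

A=(0,0), D=(5.00,0)
B = A + 4.00·(cos327°, sin327°) = (3.3547, -2.1786)
|BD| = 2.7301
circle(B,7.00) ∩ circle(D,8.00): a=-1.3822, h=6.8622
  candidates: C₊=(-2.9543,0.8541) cross=18.734; C₋=(7.9976,-7.4171) cross=-18.734
  mode - wants cross < 0 → take C=(7.9976,-7.4171) (cross=-18.734)
ex = (C−B)/|BC| = (0.6633,-0.7484); ey = (0.7484,0.6633)
P = B + 2.72·ex + 0.94·ey = (5.8623,-3.5906)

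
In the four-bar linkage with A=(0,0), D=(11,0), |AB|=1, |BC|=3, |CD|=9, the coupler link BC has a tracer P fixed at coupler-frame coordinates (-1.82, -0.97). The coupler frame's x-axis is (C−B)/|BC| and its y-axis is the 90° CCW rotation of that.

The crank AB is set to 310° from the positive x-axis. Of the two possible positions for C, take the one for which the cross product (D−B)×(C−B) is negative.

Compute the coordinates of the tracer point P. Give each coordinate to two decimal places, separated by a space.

A=(0,0), D=(11.00,0)
B = A + 1.00·(cos310°, sin310°) = (0.6428, -0.7660)
|BD| = 10.3855
circle(B,3.00) ∩ circle(D,9.00): a=1.7264, h=2.4535
  candidates: C₊=(2.1835,1.8081) cross=25.481; C₋=(2.5454,-3.0855) cross=-25.481
  mode - wants cross < 0 → take C=(2.5454,-3.0855) (cross=-25.481)
ex = (C−B)/|BC| = (0.6342,-0.7732); ey = (0.7732,0.6342)
P = B + -1.82·ex + -0.97·ey = (-1.2614,0.0259)

-1.26 0.03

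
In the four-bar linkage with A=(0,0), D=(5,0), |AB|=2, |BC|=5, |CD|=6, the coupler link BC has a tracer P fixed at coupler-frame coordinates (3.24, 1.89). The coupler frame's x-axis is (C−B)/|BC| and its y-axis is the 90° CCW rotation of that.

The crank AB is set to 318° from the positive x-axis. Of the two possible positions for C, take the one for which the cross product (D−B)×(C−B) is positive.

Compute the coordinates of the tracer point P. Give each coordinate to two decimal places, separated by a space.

-1.23 1.25

A=(0,0), D=(5.00,0)
B = A + 2.00·(cos318°, sin318°) = (1.4863, -1.3383)
|BD| = 3.7599
circle(B,5.00) ∩ circle(D,6.00): a=0.4172, h=4.9826
  candidates: C₊=(0.1027,3.4665) cross=18.734; C₋=(3.6496,-5.8461) cross=-18.734
  mode + wants cross > 0 → take C=(0.1027,3.4665) (cross=18.734)
ex = (C−B)/|BC| = (-0.2767,0.9610); ey = (-0.9610,-0.2767)
P = B + 3.24·ex + 1.89·ey = (-1.2265,1.2522)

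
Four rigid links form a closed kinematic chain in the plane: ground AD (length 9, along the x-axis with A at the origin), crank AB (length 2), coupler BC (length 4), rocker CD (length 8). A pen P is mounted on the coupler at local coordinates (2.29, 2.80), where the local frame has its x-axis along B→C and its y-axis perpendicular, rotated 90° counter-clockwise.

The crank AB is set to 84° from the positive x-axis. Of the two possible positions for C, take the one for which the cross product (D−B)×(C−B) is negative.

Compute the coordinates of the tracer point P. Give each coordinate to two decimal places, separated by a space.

3.50 0.48

A=(0,0), D=(9.00,0)
B = A + 2.00·(cos84°, sin84°) = (0.2091, 1.9890)
|BD| = 9.0132
circle(B,4.00) ∩ circle(D,8.00): a=1.8438, h=3.5497
  candidates: C₊=(2.7908,5.0443) cross=31.994; C₋=(1.2240,-1.8800) cross=-31.994
  mode - wants cross < 0 → take C=(1.2240,-1.8800) (cross=-31.994)
ex = (C−B)/|BC| = (0.2537,-0.9673); ey = (0.9673,0.2537)
P = B + 2.29·ex + 2.80·ey = (3.4985,0.4845)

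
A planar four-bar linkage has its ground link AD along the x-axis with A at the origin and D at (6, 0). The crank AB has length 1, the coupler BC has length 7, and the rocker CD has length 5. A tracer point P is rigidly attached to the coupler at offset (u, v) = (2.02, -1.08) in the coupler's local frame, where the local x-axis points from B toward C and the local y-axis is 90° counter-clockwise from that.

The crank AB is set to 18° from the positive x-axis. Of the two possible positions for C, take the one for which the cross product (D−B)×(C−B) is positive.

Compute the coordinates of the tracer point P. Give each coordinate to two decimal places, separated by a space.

3.17 0.86

A=(0,0), D=(6.00,0)
B = A + 1.00·(cos18°, sin18°) = (0.9511, 0.3090)
|BD| = 5.0584
circle(B,7.00) ∩ circle(D,5.00): a=4.9015, h=4.9975
  candidates: C₊=(6.1487,4.9978) cross=25.280; C₋=(5.5381,-4.9786) cross=-25.280
  mode + wants cross > 0 → take C=(6.1487,4.9978) (cross=25.280)
ex = (C−B)/|BC| = (0.7425,0.6698); ey = (-0.6698,0.7425)
P = B + 2.02·ex + -1.08·ey = (3.1744,0.8601)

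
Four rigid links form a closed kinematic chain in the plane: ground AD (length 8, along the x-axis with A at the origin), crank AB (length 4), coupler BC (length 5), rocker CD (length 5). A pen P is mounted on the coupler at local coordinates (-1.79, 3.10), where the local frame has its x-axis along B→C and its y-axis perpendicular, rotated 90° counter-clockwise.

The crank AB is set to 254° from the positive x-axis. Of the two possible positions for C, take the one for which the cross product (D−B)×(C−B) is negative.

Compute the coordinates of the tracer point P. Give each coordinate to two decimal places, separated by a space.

-3.59 -1.27

A=(0,0), D=(8.00,0)
B = A + 4.00·(cos254°, sin254°) = (-1.1025, -3.8450)
|BD| = 9.8813
circle(B,5.00) ∩ circle(D,5.00): a=4.9407, h=0.7680
  candidates: C₊=(3.1499,-1.2151) cross=7.589; C₋=(3.7476,-2.6300) cross=-7.589
  mode - wants cross < 0 → take C=(3.7476,-2.6300) (cross=-7.589)
ex = (C−B)/|BC| = (0.9700,0.2430); ey = (-0.2430,0.9700)
P = B + -1.79·ex + 3.10·ey = (-3.5922,-1.2730)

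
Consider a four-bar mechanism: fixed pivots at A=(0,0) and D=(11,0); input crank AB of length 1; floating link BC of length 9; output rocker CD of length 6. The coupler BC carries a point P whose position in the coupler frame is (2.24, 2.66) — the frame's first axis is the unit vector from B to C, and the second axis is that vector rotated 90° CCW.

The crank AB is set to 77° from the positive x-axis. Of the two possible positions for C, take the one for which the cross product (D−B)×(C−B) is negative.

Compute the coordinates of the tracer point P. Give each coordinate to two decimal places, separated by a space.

A=(0,0), D=(11.00,0)
B = A + 1.00·(cos77°, sin77°) = (0.2250, 0.9744)
|BD| = 10.8190
circle(B,9.00) ∩ circle(D,6.00): a=7.4892, h=4.9912
  candidates: C₊=(8.1332,5.2708) cross=54.000; C₋=(7.2342,-4.6710) cross=-54.000
  mode - wants cross < 0 → take C=(7.2342,-4.6710) (cross=-54.000)
ex = (C−B)/|BC| = (0.7788,-0.6273); ey = (0.6273,0.7788)
P = B + 2.24·ex + 2.66·ey = (3.6380,1.6409)

3.64 1.64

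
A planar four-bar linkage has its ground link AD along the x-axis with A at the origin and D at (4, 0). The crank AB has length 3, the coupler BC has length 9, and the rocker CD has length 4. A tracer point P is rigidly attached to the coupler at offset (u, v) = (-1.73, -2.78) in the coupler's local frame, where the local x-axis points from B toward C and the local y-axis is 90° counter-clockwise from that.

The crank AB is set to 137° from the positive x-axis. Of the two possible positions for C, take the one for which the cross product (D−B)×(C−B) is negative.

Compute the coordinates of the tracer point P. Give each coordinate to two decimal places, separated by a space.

A=(0,0), D=(4.00,0)
B = A + 3.00·(cos137°, sin137°) = (-2.1941, 2.0460)
|BD| = 6.5232
circle(B,9.00) ∩ circle(D,4.00): a=8.2438, h=3.6110
  candidates: C₊=(6.7664,2.8892) cross=23.556; C₋=(4.5012,-3.9685) cross=-23.556
  mode - wants cross < 0 → take C=(4.5012,-3.9685) (cross=-23.556)
ex = (C−B)/|BC| = (0.7439,-0.6683); ey = (0.6683,0.7439)
P = B + -1.73·ex + -2.78·ey = (-5.3388,1.1340)

-5.34 1.13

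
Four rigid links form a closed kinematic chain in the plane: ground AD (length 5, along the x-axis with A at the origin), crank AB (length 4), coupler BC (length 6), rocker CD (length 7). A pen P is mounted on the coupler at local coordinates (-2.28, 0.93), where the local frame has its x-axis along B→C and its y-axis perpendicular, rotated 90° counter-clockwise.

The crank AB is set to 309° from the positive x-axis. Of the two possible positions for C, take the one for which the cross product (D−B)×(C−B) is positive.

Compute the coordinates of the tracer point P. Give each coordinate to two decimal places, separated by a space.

A=(0,0), D=(5.00,0)
B = A + 4.00·(cos309°, sin309°) = (2.5173, -3.1086)
|BD| = 3.9783
circle(B,6.00) ∩ circle(D,7.00): a=0.3553, h=5.9895
  candidates: C₊=(-1.9410,0.9068) cross=23.828; C₋=(7.4191,-6.5687) cross=-23.828
  mode + wants cross > 0 → take C=(-1.9410,0.9068) (cross=23.828)
ex = (C−B)/|BC| = (-0.7430,0.6692); ey = (-0.6692,-0.7430)
P = B + -2.28·ex + 0.93·ey = (3.5890,-5.3255)

3.59 -5.33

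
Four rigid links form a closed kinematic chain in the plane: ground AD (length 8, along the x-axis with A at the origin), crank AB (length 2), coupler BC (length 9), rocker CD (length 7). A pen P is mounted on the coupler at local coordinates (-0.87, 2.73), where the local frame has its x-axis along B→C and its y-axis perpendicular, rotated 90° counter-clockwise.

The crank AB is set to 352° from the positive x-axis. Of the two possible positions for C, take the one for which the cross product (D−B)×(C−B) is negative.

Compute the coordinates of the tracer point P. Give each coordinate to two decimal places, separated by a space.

A=(0,0), D=(8.00,0)
B = A + 2.00·(cos352°, sin352°) = (1.9805, -0.2783)
|BD| = 6.0259
circle(B,9.00) ∩ circle(D,7.00): a=5.6682, h=6.9909
  candidates: C₊=(7.3197,6.9669) cross=42.126; C₋=(7.9656,-6.9999) cross=-42.126
  mode - wants cross < 0 → take C=(7.9656,-6.9999) (cross=-42.126)
ex = (C−B)/|BC| = (0.6650,-0.7468); ey = (0.7468,0.6650)
P = B + -0.87·ex + 2.73·ey = (3.4409,2.1869)

3.44 2.19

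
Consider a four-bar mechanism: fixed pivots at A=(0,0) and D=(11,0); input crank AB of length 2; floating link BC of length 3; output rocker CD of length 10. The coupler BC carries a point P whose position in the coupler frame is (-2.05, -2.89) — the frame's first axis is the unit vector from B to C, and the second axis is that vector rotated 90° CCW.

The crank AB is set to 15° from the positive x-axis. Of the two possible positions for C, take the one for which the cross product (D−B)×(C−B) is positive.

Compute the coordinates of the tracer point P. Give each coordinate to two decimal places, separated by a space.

5.01 -1.23

A=(0,0), D=(11.00,0)
B = A + 2.00·(cos15°, sin15°) = (1.9319, 0.5176)
|BD| = 9.0829
circle(B,3.00) ∩ circle(D,10.00): a=-0.4680, h=2.9633
  candidates: C₊=(1.6335,3.5028) cross=26.915; C₋=(1.2958,-2.4142) cross=-26.915
  mode + wants cross > 0 → take C=(1.6335,3.5028) (cross=26.915)
ex = (C−B)/|BC| = (-0.0994,0.9950); ey = (-0.9950,-0.0994)
P = B + -2.05·ex + -2.89·ey = (5.0114,-1.2348)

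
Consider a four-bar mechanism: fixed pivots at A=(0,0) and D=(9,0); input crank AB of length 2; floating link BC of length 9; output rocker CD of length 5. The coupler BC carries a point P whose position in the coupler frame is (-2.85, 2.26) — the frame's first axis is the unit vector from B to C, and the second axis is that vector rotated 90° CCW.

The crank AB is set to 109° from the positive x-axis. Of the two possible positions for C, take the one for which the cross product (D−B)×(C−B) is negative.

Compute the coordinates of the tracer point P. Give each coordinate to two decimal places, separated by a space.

-1.29 5.47

A=(0,0), D=(9.00,0)
B = A + 2.00·(cos109°, sin109°) = (-0.6511, 1.8910)
|BD| = 9.8347
circle(B,9.00) ∩ circle(D,5.00): a=7.7644, h=4.5513
  candidates: C₊=(7.8435,4.8644) cross=44.760; C₋=(6.0932,-4.0683) cross=-44.760
  mode - wants cross < 0 → take C=(6.0932,-4.0683) (cross=-44.760)
ex = (C−B)/|BC| = (0.7494,-0.6621); ey = (0.6621,0.7494)
P = B + -2.85·ex + 2.26·ey = (-1.2904,5.4717)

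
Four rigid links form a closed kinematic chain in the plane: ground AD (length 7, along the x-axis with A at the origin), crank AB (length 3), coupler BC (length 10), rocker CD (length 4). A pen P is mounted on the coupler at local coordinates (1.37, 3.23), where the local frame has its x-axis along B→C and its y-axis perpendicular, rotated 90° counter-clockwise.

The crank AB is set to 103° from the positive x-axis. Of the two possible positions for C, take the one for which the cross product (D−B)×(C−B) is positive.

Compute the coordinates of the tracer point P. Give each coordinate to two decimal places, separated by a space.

0.59 6.20

A=(0,0), D=(7.00,0)
B = A + 3.00·(cos103°, sin103°) = (-0.6749, 2.9231)
|BD| = 8.2127
circle(B,10.00) ∩ circle(D,4.00): a=9.2204, h=3.8710
  candidates: C₊=(9.3195,3.2588) cross=31.791; C₋=(6.5639,-3.9762) cross=-31.791
  mode + wants cross > 0 → take C=(9.3195,3.2588) (cross=31.791)
ex = (C−B)/|BC| = (0.9994,0.0336); ey = (-0.0336,0.9994)
P = B + 1.37·ex + 3.23·ey = (0.5859,6.1973)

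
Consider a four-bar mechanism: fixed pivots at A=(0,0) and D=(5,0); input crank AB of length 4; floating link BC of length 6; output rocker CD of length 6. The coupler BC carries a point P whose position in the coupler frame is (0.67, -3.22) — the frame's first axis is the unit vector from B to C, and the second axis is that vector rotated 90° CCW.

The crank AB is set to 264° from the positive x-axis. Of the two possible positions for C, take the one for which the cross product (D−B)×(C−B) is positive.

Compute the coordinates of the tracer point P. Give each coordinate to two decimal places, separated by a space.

2.77 -3.18

A=(0,0), D=(5.00,0)
B = A + 4.00·(cos264°, sin264°) = (-0.4181, -3.9781)
|BD| = 6.7217
circle(B,6.00) ∩ circle(D,6.00): a=3.3608, h=4.9704
  candidates: C₊=(-0.6507,2.0174) cross=33.409; C₋=(5.2326,-5.9955) cross=-33.409
  mode + wants cross > 0 → take C=(-0.6507,2.0174) (cross=33.409)
ex = (C−B)/|BC| = (-0.0388,0.9992); ey = (-0.9992,-0.0388)
P = B + 0.67·ex + -3.22·ey = (2.7735,-3.1838)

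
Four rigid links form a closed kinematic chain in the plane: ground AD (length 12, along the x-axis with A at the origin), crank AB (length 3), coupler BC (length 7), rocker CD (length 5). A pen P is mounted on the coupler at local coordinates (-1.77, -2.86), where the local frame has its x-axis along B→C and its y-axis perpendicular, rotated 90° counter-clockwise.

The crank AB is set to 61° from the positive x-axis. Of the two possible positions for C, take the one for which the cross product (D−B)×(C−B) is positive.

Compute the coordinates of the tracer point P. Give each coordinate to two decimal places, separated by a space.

0.04 -0.43

A=(0,0), D=(12.00,0)
B = A + 3.00·(cos61°, sin61°) = (1.4544, 2.6239)
|BD| = 10.8671
circle(B,7.00) ∩ circle(D,5.00): a=6.5378, h=2.5014
  candidates: C₊=(8.4028,3.4727) cross=27.183; C₋=(7.1948,-1.3821) cross=-27.183
  mode + wants cross > 0 → take C=(8.4028,3.4727) (cross=27.183)
ex = (C−B)/|BC| = (0.9926,0.1213); ey = (-0.1213,0.9926)
P = B + -1.77·ex + -2.86·ey = (0.0443,-0.4297)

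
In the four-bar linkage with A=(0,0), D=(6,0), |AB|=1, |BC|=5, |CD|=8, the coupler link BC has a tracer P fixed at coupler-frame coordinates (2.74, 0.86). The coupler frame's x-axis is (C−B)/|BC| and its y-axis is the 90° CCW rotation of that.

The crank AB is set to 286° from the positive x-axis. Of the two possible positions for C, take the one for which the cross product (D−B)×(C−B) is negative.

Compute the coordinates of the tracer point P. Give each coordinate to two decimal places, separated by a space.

A=(0,0), D=(6.00,0)
B = A + 1.00·(cos286°, sin286°) = (0.2756, -0.9613)
|BD| = 5.8045
circle(B,5.00) ∩ circle(D,8.00): a=-0.4572, h=4.9791
  candidates: C₊=(-0.9998,3.8733) cross=28.901; C₋=(0.6493,-5.9473) cross=-28.901
  mode - wants cross < 0 → take C=(0.6493,-5.9473) (cross=-28.901)
ex = (C−B)/|BC| = (0.0747,-0.9972); ey = (0.9972,0.0747)
P = B + 2.74·ex + 0.86·ey = (1.3380,-3.6293)

1.34 -3.63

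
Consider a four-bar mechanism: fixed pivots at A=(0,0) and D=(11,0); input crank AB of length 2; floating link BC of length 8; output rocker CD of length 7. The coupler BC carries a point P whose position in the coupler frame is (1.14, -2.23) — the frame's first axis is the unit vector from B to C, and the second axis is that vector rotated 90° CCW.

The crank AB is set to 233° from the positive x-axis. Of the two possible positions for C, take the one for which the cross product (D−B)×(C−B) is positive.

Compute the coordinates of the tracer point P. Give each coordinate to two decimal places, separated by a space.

1.10 -2.58

A=(0,0), D=(11.00,0)
B = A + 2.00·(cos233°, sin233°) = (-1.2036, -1.5973)
|BD| = 12.3077
circle(B,8.00) ∩ circle(D,7.00): a=6.7632, h=4.2730
  candidates: C₊=(4.9479,3.5173) cross=52.591; C₋=(6.0569,-4.9564) cross=-52.591
  mode + wants cross > 0 → take C=(4.9479,3.5173) (cross=52.591)
ex = (C−B)/|BC| = (0.7689,0.6393); ey = (-0.6393,0.7689)
P = B + 1.14·ex + -2.23·ey = (1.0987,-2.5832)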